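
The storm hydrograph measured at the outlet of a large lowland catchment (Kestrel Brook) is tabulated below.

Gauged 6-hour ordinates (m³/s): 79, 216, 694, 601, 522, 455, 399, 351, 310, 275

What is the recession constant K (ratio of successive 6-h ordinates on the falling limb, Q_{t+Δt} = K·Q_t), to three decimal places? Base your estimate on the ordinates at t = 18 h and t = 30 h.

Using the recession-limb readings at t = 18 h and t = 30 h: Q falls from 601 to 455 m³/s over 2 intervals.
K = (Q₂/Q₁)^(1/2) = (455/601)^(1/2) = 0.870.

K ≈ 0.870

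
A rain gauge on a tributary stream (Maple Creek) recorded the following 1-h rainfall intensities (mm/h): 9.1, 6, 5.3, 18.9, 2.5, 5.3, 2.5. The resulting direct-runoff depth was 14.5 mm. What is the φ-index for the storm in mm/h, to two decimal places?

Only the 2 blocks with intensity above φ contribute runoff: 9.1, 18.9 mm/h.
Σ(I−φ)·Δt = d  ⇒  (9.1+18.9 − 2φ)·1 = 14.5
φ = (28.00 − 14.5/1) / 2 = 6.75 mm/h.

φ ≈ 6.75 mm/h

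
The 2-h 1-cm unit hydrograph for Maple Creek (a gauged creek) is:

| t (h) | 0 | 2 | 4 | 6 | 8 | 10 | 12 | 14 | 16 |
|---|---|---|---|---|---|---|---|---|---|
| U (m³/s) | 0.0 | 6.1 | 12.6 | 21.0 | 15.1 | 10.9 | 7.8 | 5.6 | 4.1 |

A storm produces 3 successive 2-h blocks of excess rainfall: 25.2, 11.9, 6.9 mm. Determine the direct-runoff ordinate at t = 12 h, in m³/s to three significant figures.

Q ≈ 43.0 m³/s

By discrete convolution, Q_j = Σ (P_i / 10 mm) · U_{j−i}.
At t = 12 h (j=6): Q = (25.2/10)·7.8 + (11.9/10)·10.9 + (6.9/10)·15.1 = 43.0 m³/s.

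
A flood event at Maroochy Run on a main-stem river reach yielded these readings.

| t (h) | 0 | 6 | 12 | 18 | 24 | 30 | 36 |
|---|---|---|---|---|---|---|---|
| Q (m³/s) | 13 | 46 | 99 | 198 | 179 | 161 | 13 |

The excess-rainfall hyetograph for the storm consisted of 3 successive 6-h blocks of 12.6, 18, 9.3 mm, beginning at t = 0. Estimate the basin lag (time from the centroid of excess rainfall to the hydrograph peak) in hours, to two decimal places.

Centroid of excess rainfall: t_c = Σ P_i·t̄_i / ΣP_i = 8.5038 h (block centres at 3, 9, 15 h).
Hydrograph peak occurs at t = 18 h, so basin lag t_L = 18 − 8.5038 = 9.50 h.

t_L ≈ 9.50 h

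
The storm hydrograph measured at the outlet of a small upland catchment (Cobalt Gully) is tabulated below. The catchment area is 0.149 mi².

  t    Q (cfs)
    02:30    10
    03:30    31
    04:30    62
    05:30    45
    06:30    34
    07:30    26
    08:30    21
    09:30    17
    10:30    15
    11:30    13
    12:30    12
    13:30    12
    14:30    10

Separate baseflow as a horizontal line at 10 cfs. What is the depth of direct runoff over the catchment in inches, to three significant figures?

d ≈ 1.85 in

Direct runoff: 0.0, 21.0, 52.0, 35.0, 24.0, 16.0, 11.0, 7.0, 5.0, 3.0, 2.0, 2.0, 0.0 cfs; ΣQ_DR = 178.0 cfs.
V = ΣQ_DR · Δt = 178.0 × 3600 s = 6.408 × 10^5 ft³.
Over A = 0.149 mi², depth = V / A = 1.85 in.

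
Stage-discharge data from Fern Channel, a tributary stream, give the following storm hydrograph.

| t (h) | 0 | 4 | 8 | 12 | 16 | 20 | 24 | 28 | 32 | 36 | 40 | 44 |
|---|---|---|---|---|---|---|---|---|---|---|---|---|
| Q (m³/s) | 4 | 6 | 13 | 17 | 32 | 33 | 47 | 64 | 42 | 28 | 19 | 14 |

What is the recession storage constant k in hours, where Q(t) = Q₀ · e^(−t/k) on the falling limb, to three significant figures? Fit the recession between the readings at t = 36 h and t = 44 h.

k ≈ 11.5 h

On the falling limb, Q drops from 28 to 14 m³/s between t = 36 h and t = 44 h (Δt = 8 h).
k = −Δt / ln(Q₂/Q₁) = −8 / ln(14/28) = 11.5 h.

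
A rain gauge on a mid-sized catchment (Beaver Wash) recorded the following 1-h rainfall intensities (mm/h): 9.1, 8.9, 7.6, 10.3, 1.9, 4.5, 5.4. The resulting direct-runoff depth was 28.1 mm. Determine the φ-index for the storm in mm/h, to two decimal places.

φ ≈ 2.95 mm/h

Only the 6 blocks with intensity above φ contribute runoff: 9.1, 8.9, 7.6, 10.3, 4.5, 5.4 mm/h.
Σ(I−φ)·Δt = d  ⇒  (9.1+8.9+7.6+10.3+4.5+5.4 − 6φ)·1 = 28.1
φ = (45.80 − 28.1/1) / 6 = 2.95 mm/h.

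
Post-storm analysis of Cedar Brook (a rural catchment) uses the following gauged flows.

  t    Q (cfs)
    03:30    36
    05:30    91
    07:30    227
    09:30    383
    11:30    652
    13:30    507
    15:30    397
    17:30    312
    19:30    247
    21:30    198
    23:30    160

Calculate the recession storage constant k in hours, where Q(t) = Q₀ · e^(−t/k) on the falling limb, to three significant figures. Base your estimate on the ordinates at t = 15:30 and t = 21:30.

k ≈ 8.62 h

On the falling limb, Q drops from 397 to 198 cfs between t = 15:30 and t = 21:30 (Δt = 6 h).
k = −Δt / ln(Q₂/Q₁) = −6 / ln(198/397) = 8.62 h.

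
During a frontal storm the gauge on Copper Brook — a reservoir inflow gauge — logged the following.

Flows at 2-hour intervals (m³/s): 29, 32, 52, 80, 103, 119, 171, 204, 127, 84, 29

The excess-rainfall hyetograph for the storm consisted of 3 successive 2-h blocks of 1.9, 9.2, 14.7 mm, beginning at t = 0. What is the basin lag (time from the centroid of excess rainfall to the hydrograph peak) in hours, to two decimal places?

t_L ≈ 10.01 h

Centroid of excess rainfall: t_c = Σ P_i·t̄_i / ΣP_i = 3.9922 h (block centres at 1, 3, 5 h).
Hydrograph peak occurs at t = 14 h, so basin lag t_L = 14 − 3.9922 = 10.01 h.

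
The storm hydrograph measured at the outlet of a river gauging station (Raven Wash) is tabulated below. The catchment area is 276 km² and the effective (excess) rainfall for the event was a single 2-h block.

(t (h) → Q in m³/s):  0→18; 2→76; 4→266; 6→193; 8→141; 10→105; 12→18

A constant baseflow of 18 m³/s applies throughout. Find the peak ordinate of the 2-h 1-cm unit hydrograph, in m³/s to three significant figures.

Direct runoff: 0.0, 58.0, 248.0, 175.0, 123.0, 87.0, 0.0 m³/s; ΣQ_DR = 691.0 m³/s, peak = 248.0 m³/s.
Runoff depth d = ΣQ_DR·Δt / A = 691.0 × 7200 / (276 km²) = 18.03 mm.
The 1-cm UH is the DRH scaled by (10 mm)/d, so U_p = 248.0 × 10/18.03 = 138 m³/s.

U_p ≈ 138 m³/s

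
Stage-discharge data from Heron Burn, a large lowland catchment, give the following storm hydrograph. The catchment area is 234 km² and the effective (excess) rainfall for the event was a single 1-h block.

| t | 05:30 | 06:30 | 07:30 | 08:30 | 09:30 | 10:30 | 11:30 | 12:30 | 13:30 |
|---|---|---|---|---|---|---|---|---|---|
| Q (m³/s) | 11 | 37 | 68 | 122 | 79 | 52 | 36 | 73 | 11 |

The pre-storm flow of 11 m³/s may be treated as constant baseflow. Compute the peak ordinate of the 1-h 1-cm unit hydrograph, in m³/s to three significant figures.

U_p ≈ 185 m³/s

Direct runoff: 0.0, 26.0, 57.0, 111.0, 68.0, 41.0, 25.0, 62.0, 0.0 m³/s; ΣQ_DR = 390.0 m³/s, peak = 111.0 m³/s.
Runoff depth d = ΣQ_DR·Δt / A = 390.0 × 3600 / (234 km²) = 6.000 mm.
The 1-cm UH is the DRH scaled by (10 mm)/d, so U_p = 111.0 × 10/6.000 = 185 m³/s.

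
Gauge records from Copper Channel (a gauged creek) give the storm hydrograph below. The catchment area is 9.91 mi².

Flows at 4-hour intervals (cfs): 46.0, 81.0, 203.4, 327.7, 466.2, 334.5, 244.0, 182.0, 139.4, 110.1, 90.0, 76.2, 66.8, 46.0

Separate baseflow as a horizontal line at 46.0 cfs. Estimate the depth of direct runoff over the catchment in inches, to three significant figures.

d ≈ 1.11 in

Direct runoff: 0.0, 35.0, 157.4, 281.7, 420.2, 288.5, 198.0, 136.0, 93.4, 64.1, 44.0, 30.2, 20.8, 0.0 cfs; ΣQ_DR = 1769 cfs.
V = ΣQ_DR · Δt = 1769 × 14400 s = 2.548 × 10^7 ft³.
Over A = 9.91 mi², depth = V / A = 1.11 in.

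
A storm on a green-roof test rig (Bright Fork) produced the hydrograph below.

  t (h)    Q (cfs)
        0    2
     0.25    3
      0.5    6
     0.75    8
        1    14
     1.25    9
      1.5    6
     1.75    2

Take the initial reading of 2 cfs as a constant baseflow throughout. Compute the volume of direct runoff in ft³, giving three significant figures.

Direct-runoff ordinates (Q − Q_b): 0.0, 1.0, 4.0, 6.0, 12.0, 7.0, 4.0, 0.0 cfs.
ΣQ_DR = 34.00 cfs.
With Δt = 0.25 h = 900 s, V = ΣQ_DR · Δt = 34.00 × 900 = 30600 ft³.

V ≈ 30600 ft³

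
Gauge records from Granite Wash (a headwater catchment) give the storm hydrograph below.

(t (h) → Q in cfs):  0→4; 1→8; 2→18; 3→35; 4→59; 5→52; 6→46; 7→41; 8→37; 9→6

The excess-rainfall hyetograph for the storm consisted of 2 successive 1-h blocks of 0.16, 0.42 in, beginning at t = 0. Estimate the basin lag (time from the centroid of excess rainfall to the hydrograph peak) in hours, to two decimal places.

Centroid of excess rainfall: t_c = Σ P_i·t̄_i / ΣP_i = 1.2241 h (block centres at 0.5, 1.5 h).
Hydrograph peak occurs at t = 4 h, so basin lag t_L = 4 − 1.2241 = 2.78 h.

t_L ≈ 2.78 h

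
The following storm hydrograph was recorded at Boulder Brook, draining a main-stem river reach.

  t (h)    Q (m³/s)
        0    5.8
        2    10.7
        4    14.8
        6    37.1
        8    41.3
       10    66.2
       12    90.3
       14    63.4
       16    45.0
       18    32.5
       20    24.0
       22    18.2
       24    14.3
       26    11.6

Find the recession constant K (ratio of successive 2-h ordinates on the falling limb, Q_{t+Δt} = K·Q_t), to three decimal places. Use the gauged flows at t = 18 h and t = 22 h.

Using the recession-limb readings at t = 18 h and t = 22 h: Q falls from 32.5 to 18.2 m³/s over 2 intervals.
K = (Q₂/Q₁)^(1/2) = (18.2/32.5)^(1/2) = 0.748.

K ≈ 0.748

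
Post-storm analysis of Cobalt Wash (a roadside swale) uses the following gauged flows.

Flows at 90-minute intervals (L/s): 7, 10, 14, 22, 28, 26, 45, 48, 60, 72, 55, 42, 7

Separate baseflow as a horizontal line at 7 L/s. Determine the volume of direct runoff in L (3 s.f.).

V ≈ 1.86 × 10^6 L

Direct-runoff ordinates (Q − Q_b): 0.0, 3.0, 7.0, 15.0, 21.0, 19.0, 38.0, 41.0, 53.0, 65.0, 48.0, 35.0, 0.0 L/s.
ΣQ_DR = 345.0 L/s.
With Δt = 1.5 h = 5400 s, V = ΣQ_DR · Δt = 345.0 × 5400 = 1.86 × 10^6 L.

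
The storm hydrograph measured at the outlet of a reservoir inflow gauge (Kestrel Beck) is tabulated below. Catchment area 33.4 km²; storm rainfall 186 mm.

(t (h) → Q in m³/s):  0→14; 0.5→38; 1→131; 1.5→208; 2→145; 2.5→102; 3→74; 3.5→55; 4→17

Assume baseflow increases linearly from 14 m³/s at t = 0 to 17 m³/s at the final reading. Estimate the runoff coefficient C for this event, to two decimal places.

C ≈ 0.19

ΣQ_DR = 644.5 m³/s; V = ΣQ_DR·Δt = 1.160 × 10^6 m³.
Runoff depth d = V / A = 34.73 mm.
C = d / P = 34.73 / 186 = 0.19.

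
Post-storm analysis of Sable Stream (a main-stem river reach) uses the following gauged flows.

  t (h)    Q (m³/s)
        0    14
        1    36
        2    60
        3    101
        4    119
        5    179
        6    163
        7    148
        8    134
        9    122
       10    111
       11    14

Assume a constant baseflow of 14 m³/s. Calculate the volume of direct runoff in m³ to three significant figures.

V ≈ 3.72 × 10^6 m³

Direct-runoff ordinates (Q − Q_b): 0.0, 22.0, 46.0, 87.0, 105.0, 165.0, 149.0, 134.0, 120.0, 108.0, 97.0, 0.0 m³/s.
ΣQ_DR = 1033 m³/s.
With Δt = 1 h = 3600 s, V = ΣQ_DR · Δt = 1033 × 3600 = 3.72 × 10^6 m³.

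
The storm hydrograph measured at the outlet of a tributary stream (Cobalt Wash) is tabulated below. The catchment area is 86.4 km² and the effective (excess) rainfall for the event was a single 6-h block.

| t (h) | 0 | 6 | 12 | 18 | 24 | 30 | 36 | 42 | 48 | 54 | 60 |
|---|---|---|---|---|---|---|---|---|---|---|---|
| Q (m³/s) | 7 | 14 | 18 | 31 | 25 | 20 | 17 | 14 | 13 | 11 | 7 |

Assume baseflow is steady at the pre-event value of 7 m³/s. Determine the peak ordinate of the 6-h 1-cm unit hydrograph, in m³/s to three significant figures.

Direct runoff: 0.0, 7.0, 11.0, 24.0, 18.0, 13.0, 10.0, 7.0, 6.0, 4.0, 0.0 m³/s; ΣQ_DR = 100.0 m³/s, peak = 24.0 m³/s.
Runoff depth d = ΣQ_DR·Δt / A = 100.0 × 21600 / (86.4 km²) = 25.00 mm.
The 1-cm UH is the DRH scaled by (10 mm)/d, so U_p = 24.0 × 10/25.00 = 9.60 m³/s.

U_p ≈ 9.60 m³/s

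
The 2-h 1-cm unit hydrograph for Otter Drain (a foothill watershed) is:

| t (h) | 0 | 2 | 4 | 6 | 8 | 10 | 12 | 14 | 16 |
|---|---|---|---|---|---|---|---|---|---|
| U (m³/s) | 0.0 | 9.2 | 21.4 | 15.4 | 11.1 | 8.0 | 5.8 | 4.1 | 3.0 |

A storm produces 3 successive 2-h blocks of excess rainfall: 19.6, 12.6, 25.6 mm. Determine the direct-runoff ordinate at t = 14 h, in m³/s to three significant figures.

Q ≈ 35.8 m³/s

By discrete convolution, Q_j = Σ (P_i / 10 mm) · U_{j−i}.
At t = 14 h (j=7): Q = (19.6/10)·4.1 + (12.6/10)·5.8 + (25.6/10)·8.0 = 35.8 m³/s.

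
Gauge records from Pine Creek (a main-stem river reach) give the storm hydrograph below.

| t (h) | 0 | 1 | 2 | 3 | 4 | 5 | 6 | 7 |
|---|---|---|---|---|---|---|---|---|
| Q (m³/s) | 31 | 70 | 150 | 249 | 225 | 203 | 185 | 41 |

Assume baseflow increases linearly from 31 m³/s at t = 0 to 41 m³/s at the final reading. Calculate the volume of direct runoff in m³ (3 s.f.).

V ≈ 3.12 × 10^6 m³

Direct-runoff ordinates (Q − Q_b): 0.00, 37.57, 116.14, 213.71, 188.29, 164.86, 145.43, 0.00 m³/s.
ΣQ_DR = 866.0 m³/s.
With Δt = 1 h = 3600 s, V = ΣQ_DR · Δt = 866.0 × 3600 = 3.12 × 10^6 m³.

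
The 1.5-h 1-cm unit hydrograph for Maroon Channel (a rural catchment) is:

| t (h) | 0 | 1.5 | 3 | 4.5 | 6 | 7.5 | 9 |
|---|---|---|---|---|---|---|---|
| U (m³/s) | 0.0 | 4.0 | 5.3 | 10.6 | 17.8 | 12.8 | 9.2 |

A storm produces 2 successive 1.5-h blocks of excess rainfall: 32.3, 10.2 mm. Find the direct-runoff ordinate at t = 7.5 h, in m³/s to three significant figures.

Q ≈ 59.5 m³/s

By discrete convolution, Q_j = Σ (P_i / 10 mm) · U_{j−i}.
At t = 7.5 h (j=5): Q = (32.3/10)·12.8 + (10.2/10)·17.8 = 59.5 m³/s.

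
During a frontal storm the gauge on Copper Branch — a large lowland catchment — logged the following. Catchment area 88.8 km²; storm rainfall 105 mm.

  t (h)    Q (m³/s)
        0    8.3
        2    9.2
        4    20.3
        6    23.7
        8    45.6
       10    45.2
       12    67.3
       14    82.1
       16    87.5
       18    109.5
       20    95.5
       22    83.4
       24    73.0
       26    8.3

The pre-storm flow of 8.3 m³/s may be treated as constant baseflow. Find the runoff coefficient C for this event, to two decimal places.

ΣQ_DR = 642.7 m³/s; V = ΣQ_DR·Δt = 4.627 × 10^6 m³.
Runoff depth d = V / A = 52.11 mm.
C = d / P = 52.11 / 105 = 0.50.

C ≈ 0.50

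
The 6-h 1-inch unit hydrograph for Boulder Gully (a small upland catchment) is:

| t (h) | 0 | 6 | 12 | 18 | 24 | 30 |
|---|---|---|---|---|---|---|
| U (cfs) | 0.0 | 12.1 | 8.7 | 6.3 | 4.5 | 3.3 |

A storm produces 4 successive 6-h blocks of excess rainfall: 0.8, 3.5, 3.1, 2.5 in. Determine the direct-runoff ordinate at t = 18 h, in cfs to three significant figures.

Q ≈ 73.0 cfs

By discrete convolution, Q_j = Σ (P_i / 1 in) · U_{j−i}.
At t = 18 h (j=3): Q = (0.8/1)·6.3 + (3.5/1)·8.7 + (3.1/1)·12.1 + (2.5/1)·0.0 = 73.0 cfs.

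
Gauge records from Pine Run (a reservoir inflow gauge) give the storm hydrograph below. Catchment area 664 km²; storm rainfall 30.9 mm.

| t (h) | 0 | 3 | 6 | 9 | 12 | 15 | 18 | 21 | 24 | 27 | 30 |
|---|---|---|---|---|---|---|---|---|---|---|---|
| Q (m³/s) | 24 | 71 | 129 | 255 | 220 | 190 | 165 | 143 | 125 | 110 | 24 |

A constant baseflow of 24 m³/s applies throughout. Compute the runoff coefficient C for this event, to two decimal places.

ΣQ_DR = 1192 m³/s; V = ΣQ_DR·Δt = 1.287 × 10^7 m³.
Runoff depth d = V / A = 19.39 mm.
C = d / P = 19.39 / 30.9 = 0.63.

C ≈ 0.63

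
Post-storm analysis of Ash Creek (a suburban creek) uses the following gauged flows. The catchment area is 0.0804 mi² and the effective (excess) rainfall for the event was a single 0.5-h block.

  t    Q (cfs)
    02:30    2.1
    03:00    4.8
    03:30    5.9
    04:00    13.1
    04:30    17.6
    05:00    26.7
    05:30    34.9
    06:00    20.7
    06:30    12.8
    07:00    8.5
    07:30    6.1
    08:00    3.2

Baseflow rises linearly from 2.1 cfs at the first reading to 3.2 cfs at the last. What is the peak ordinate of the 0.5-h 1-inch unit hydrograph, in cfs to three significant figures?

Direct runoff: 0.00, 2.60, 3.60, 10.70, 15.10, 24.10, 32.20, 17.90, 9.90, 5.50, 3.00, 0.00 cfs; ΣQ_DR = 124.6 cfs, peak = 32.20 cfs.
Runoff depth d = ΣQ_DR·Δt / A = 124.6 × 1800 / (0.0804 mi²) = 1.201 in.
The 1-inch UH is the DRH scaled by (1 in)/d, so U_p = 32.20 × 1/1.201 = 26.8 cfs.

U_p ≈ 26.8 cfs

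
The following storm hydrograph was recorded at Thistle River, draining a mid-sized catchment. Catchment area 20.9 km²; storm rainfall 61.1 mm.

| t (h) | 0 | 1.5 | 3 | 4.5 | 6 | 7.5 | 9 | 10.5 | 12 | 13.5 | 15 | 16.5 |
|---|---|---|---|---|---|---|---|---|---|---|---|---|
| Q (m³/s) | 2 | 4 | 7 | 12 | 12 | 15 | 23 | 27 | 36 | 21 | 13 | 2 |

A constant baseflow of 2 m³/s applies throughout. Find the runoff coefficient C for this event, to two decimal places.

C ≈ 0.63

ΣQ_DR = 150.0 m³/s; V = ΣQ_DR·Δt = 8.100 × 10^5 m³.
Runoff depth d = V / A = 38.76 mm.
C = d / P = 38.76 / 61.1 = 0.63.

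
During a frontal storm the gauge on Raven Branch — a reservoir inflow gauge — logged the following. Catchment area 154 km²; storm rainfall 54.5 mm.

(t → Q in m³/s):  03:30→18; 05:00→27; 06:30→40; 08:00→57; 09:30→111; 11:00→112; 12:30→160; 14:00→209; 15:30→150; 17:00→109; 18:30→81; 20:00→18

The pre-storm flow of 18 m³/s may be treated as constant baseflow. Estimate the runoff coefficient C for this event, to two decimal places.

C ≈ 0.56

ΣQ_DR = 876.0 m³/s; V = ΣQ_DR·Δt = 4.730 × 10^6 m³.
Runoff depth d = V / A = 30.72 mm.
C = d / P = 30.72 / 54.5 = 0.56.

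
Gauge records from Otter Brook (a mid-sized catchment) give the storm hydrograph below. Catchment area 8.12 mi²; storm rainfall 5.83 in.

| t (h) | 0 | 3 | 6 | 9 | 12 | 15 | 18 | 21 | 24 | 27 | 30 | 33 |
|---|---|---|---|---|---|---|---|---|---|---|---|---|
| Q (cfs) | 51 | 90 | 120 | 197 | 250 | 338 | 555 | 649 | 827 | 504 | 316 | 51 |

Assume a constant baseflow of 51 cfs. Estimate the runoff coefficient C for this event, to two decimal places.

C ≈ 0.33

ΣQ_DR = 3336 cfs; V = ΣQ_DR·Δt = 3.603 × 10^7 ft³.
Runoff depth d = V / A = 1.910 in.
C = d / P = 1.910 / 5.83 = 0.33.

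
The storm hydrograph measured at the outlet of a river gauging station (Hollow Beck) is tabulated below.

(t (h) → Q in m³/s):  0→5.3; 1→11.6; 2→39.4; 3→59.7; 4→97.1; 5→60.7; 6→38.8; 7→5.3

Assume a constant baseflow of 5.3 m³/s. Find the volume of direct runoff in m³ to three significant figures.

Direct-runoff ordinates (Q − Q_b): 0.0, 6.3, 34.1, 54.4, 91.8, 55.4, 33.5, 0.0 m³/s.
ΣQ_DR = 275.5 m³/s.
With Δt = 1 h = 3600 s, V = ΣQ_DR · Δt = 275.5 × 3600 = 9.92 × 10^5 m³.

V ≈ 9.92 × 10^5 m³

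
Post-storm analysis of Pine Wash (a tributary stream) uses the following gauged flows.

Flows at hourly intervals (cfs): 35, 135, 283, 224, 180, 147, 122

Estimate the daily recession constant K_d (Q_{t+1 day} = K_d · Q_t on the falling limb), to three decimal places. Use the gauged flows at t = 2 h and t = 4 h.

Between t = 2 h and t = 4 h the flow falls from 283 to 180 cfs over 2×1 h = 2 h.
Per-interval ratio K = (180/283)^(1/2) = 0.7975; K_d = K^(24/1) = 0.004.

K_d ≈ 0.004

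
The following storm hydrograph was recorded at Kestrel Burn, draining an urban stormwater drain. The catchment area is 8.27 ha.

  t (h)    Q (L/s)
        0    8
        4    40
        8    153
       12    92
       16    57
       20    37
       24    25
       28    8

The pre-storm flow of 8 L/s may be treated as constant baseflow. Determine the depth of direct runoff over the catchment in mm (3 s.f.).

d ≈ 62.0 mm

Direct runoff: 0.0, 32.0, 145.0, 84.0, 49.0, 29.0, 17.0, 0.0 L/s; ΣQ_DR = 356.0 L/s.
V = ΣQ_DR · Δt = 356.0 × 14400 s = 5.126 × 10^6 L.
Over A = 8.27 ha, depth = V / A = 62.0 mm.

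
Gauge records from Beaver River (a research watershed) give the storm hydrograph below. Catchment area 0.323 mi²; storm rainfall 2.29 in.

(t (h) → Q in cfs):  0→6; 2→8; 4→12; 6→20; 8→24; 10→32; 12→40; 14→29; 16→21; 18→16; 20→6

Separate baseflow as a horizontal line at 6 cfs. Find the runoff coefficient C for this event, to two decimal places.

ΣQ_DR = 148.0 cfs; V = ΣQ_DR·Δt = 1.066 × 10^6 ft³.
Runoff depth d = V / A = 1.420 in.
C = d / P = 1.420 / 2.29 = 0.62.

C ≈ 0.62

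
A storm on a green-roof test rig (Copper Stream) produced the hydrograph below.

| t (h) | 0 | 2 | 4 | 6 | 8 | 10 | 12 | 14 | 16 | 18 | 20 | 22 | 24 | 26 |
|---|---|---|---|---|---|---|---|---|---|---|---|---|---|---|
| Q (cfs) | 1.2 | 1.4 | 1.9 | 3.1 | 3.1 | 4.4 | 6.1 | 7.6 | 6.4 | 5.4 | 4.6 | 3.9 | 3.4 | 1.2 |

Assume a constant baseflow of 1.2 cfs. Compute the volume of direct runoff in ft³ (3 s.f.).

Direct-runoff ordinates (Q − Q_b): 0.0, 0.2, 0.7, 1.9, 1.9, 3.2, 4.9, 6.4, 5.2, 4.2, 3.4, 2.7, 2.2, 0.0 cfs.
ΣQ_DR = 36.90 cfs.
With Δt = 2 h = 7200 s, V = ΣQ_DR · Δt = 36.90 × 7200 = 2.66 × 10^5 ft³.

V ≈ 2.66 × 10^5 ft³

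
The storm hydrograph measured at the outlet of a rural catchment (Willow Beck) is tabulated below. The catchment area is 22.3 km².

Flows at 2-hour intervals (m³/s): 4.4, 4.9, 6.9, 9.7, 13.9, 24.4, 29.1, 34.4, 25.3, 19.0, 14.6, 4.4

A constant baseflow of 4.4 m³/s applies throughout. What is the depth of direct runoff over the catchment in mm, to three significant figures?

Direct runoff: 0.0, 0.5, 2.5, 5.3, 9.5, 20.0, 24.7, 30.0, 20.9, 14.6, 10.2, 0.0 m³/s; ΣQ_DR = 138.2 m³/s.
V = ΣQ_DR · Δt = 138.2 × 7200 s = 9.950 × 10^5 m³.
Over A = 22.3 km², depth = V / A = 44.6 mm.

d ≈ 44.6 mm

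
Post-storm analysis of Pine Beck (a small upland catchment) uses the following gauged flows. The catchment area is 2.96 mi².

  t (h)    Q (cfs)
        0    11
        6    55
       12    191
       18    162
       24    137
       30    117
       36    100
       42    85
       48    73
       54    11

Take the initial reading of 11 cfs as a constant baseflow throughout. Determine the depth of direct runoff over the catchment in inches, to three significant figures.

d ≈ 2.61 in

Direct runoff: 0.0, 44.0, 180.0, 151.0, 126.0, 106.0, 89.0, 74.0, 62.0, 0.0 cfs; ΣQ_DR = 832.0 cfs.
V = ΣQ_DR · Δt = 832.0 × 21600 s = 1.797 × 10^7 ft³.
Over A = 2.96 mi², depth = V / A = 2.61 in.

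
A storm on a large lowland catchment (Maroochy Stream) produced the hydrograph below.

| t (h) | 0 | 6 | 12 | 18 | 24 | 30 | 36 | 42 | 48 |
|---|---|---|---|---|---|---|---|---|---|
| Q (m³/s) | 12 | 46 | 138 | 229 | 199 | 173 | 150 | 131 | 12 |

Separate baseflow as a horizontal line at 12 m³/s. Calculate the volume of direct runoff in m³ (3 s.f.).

V ≈ 2.12 × 10^7 m³

Direct-runoff ordinates (Q − Q_b): 0.0, 34.0, 126.0, 217.0, 187.0, 161.0, 138.0, 119.0, 0.0 m³/s.
ΣQ_DR = 982.0 m³/s.
With Δt = 6 h = 21600 s, V = ΣQ_DR · Δt = 982.0 × 21600 = 2.12 × 10^7 m³.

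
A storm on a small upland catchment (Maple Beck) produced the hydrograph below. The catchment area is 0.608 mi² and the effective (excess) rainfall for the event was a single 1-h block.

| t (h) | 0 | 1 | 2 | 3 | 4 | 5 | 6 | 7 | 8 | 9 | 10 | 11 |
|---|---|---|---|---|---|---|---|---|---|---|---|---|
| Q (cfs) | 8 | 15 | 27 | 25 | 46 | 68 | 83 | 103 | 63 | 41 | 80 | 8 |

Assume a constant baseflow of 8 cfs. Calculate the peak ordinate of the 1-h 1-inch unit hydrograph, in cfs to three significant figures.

Direct runoff: 0.0, 7.0, 19.0, 17.0, 38.0, 60.0, 75.0, 95.0, 55.0, 33.0, 72.0, 0.0 cfs; ΣQ_DR = 471.0 cfs, peak = 95.0 cfs.
Runoff depth d = ΣQ_DR·Δt / A = 471.0 × 3600 / (0.608 mi²) = 1.200 in.
The 1-inch UH is the DRH scaled by (1 in)/d, so U_p = 95.0 × 1/1.200 = 79.1 cfs.

U_p ≈ 79.1 cfs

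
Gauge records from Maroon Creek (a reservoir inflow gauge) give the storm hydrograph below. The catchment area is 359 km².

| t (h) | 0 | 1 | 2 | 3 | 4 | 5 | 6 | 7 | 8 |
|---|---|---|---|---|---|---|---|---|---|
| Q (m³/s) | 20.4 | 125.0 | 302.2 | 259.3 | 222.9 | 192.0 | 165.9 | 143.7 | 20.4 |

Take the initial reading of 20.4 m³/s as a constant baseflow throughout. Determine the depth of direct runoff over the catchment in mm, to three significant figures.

Direct runoff: 0.0, 104.6, 281.8, 238.9, 202.5, 171.6, 145.5, 123.3, 0.0 m³/s; ΣQ_DR = 1268 m³/s.
V = ΣQ_DR · Δt = 1268 × 3600 s = 4.566 × 10^6 m³.
Over A = 359 km², depth = V / A = 12.7 mm.

d ≈ 12.7 mm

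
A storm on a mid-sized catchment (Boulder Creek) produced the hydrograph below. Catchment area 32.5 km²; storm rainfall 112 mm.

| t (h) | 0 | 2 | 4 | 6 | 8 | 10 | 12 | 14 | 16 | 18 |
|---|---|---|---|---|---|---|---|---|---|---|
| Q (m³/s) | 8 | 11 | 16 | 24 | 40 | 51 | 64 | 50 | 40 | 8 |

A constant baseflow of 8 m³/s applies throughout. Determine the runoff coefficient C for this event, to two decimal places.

ΣQ_DR = 232.0 m³/s; V = ΣQ_DR·Δt = 1.670 × 10^6 m³.
Runoff depth d = V / A = 51.40 mm.
C = d / P = 51.40 / 112 = 0.46.

C ≈ 0.46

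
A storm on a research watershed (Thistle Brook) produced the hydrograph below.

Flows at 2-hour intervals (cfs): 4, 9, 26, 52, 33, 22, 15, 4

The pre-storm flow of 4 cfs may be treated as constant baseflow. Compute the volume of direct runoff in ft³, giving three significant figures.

Direct-runoff ordinates (Q − Q_b): 0.0, 5.0, 22.0, 48.0, 29.0, 18.0, 11.0, 0.0 cfs.
ΣQ_DR = 133.0 cfs.
With Δt = 2 h = 7200 s, V = ΣQ_DR · Δt = 133.0 × 7200 = 9.58 × 10^5 ft³.

V ≈ 9.58 × 10^5 ft³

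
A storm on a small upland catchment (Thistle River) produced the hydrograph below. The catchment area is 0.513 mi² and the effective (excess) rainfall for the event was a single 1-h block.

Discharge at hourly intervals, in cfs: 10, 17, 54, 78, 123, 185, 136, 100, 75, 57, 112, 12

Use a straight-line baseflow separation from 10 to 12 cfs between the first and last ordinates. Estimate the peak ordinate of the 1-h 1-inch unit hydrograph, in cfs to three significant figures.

U_p ≈ 69.7 cfs

Direct runoff: 0.00, 6.82, 43.64, 67.45, 112.27, 174.09, 124.91, 88.73, 63.55, 45.36, 100.18, 0.00 cfs; ΣQ_DR = 827.0 cfs, peak = 174.09 cfs.
Runoff depth d = ΣQ_DR·Δt / A = 827.0 × 3600 / (0.513 mi²) = 2.498 in.
The 1-inch UH is the DRH scaled by (1 in)/d, so U_p = 174.09 × 1/2.498 = 69.7 cfs.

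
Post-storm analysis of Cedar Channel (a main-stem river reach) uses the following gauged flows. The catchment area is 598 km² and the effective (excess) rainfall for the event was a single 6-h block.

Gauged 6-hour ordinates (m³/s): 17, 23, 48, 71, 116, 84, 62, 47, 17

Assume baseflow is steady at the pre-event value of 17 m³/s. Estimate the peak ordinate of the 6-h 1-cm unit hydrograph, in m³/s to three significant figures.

U_p ≈ 82.6 m³/s

Direct runoff: 0.0, 6.0, 31.0, 54.0, 99.0, 67.0, 45.0, 30.0, 0.0 m³/s; ΣQ_DR = 332.0 m³/s, peak = 99.0 m³/s.
Runoff depth d = ΣQ_DR·Δt / A = 332.0 × 21600 / (598 km²) = 11.99 mm.
The 1-cm UH is the DRH scaled by (10 mm)/d, so U_p = 99.0 × 10/11.99 = 82.6 m³/s.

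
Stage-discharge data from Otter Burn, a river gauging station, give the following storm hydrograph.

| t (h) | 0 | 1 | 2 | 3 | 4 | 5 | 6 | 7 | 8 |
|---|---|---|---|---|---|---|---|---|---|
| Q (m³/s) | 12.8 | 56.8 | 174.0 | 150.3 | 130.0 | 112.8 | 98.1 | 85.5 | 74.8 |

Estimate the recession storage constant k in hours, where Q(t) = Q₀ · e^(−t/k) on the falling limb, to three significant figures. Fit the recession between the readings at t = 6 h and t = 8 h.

k ≈ 7.38 h

On the falling limb, Q drops from 98.1 to 74.8 m³/s between t = 6 h and t = 8 h (Δt = 2 h).
k = −Δt / ln(Q₂/Q₁) = −2 / ln(74.8/98.1) = 7.38 h.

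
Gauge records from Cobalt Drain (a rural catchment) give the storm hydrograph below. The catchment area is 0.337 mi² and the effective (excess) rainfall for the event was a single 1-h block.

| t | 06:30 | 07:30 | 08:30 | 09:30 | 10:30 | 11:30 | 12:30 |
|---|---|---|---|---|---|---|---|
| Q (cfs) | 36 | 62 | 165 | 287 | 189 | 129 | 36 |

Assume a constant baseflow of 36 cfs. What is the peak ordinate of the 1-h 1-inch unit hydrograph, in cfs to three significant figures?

U_p ≈ 83.7 cfs

Direct runoff: 0.0, 26.0, 129.0, 251.0, 153.0, 93.0, 0.0 cfs; ΣQ_DR = 652.0 cfs, peak = 251.0 cfs.
Runoff depth d = ΣQ_DR·Δt / A = 652.0 × 3600 / (0.337 mi²) = 2.998 in.
The 1-inch UH is the DRH scaled by (1 in)/d, so U_p = 251.0 × 1/2.998 = 83.7 cfs.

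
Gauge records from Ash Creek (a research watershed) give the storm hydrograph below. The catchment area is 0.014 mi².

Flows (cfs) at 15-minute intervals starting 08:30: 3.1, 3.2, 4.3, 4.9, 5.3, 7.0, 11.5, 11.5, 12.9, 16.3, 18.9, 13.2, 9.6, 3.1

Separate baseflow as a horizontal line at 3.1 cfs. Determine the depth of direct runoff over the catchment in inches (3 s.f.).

d ≈ 2.25 in

Direct runoff: 0.0, 0.1, 1.2, 1.8, 2.2, 3.9, 8.4, 8.4, 9.8, 13.2, 15.8, 10.1, 6.5, 0.0 cfs; ΣQ_DR = 81.40 cfs.
V = ΣQ_DR · Δt = 81.40 × 900 s = 73260 ft³.
Over A = 0.014 mi², depth = V / A = 2.25 in.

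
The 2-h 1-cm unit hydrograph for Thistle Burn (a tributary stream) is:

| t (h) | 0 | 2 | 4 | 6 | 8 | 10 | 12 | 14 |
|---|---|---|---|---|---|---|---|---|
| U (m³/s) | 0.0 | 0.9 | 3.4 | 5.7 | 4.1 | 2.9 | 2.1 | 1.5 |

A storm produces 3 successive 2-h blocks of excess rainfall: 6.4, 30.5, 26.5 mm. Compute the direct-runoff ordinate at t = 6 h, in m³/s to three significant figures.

By discrete convolution, Q_j = Σ (P_i / 10 mm) · U_{j−i}.
At t = 6 h (j=3): Q = (6.4/10)·5.7 + (30.5/10)·3.4 + (26.5/10)·0.9 = 16.4 m³/s.

Q ≈ 16.4 m³/s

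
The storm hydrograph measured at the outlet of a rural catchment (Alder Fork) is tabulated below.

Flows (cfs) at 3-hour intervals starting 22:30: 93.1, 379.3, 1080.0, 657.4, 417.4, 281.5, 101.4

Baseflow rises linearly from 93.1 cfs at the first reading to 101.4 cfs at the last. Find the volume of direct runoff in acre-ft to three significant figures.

Direct-runoff ordinates (Q − Q_b): 0.00, 284.82, 984.13, 560.15, 318.77, 181.48, 0.00 cfs.
ΣQ_DR = 2329 cfs.
With Δt = 3 h = 10800 s, V = ΣQ_DR · Δt = 2329 × 10800 = 2.52 × 10^7 ft³ = 578 acre-ft.

V ≈ 578 acre-ft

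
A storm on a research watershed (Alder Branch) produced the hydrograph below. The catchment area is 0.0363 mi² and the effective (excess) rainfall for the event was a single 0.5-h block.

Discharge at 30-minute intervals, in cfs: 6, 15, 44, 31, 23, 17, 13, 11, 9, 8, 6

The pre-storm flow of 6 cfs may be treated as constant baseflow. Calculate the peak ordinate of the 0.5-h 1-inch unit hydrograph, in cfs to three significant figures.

Direct runoff: 0.0, 9.0, 38.0, 25.0, 17.0, 11.0, 7.0, 5.0, 3.0, 2.0, 0.0 cfs; ΣQ_DR = 117.0 cfs, peak = 38.0 cfs.
Runoff depth d = ΣQ_DR·Δt / A = 117.0 × 1800 / (0.0363 mi²) = 2.497 in.
The 1-inch UH is the DRH scaled by (1 in)/d, so U_p = 38.0 × 1/2.497 = 15.2 cfs.

U_p ≈ 15.2 cfs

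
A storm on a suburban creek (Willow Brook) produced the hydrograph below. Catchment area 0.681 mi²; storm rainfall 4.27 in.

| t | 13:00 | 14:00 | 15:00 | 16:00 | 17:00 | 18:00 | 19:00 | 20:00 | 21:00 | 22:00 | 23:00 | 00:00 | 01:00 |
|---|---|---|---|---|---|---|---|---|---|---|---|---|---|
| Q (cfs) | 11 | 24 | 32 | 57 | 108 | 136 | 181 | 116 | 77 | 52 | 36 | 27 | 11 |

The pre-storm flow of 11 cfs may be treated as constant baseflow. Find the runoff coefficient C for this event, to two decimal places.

ΣQ_DR = 725.0 cfs; V = ΣQ_DR·Δt = 2.610 × 10^6 ft³.
Runoff depth d = V / A = 1.650 in.
C = d / P = 1.650 / 4.27 = 0.39.

C ≈ 0.39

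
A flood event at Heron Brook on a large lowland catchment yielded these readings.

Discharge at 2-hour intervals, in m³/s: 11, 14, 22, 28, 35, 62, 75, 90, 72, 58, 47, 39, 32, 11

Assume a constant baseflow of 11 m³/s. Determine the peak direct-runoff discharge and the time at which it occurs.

Q_p = 79.0 m³/s at t = 14 h

Subtracting baseflow gives direct-runoff ordinates: 0.0, 3.0, 11.0, 17.0, 24.0, 51.0, 64.0, 79.0, 61.0, 47.0, 36.0, 28.0, 21.0, 0.0 m³/s.
The maximum is 79.0 m³/s, occurring at the reading for t = 14 h.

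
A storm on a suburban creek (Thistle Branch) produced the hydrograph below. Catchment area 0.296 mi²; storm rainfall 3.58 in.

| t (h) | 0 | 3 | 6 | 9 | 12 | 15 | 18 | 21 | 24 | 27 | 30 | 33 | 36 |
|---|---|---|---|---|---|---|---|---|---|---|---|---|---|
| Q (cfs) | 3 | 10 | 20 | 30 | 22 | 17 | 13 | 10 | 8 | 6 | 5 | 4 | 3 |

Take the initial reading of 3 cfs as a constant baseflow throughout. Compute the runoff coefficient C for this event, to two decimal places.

C ≈ 0.49

ΣQ_DR = 112.0 cfs; V = ΣQ_DR·Δt = 1.210 × 10^6 ft³.
Runoff depth d = V / A = 1.759 in.
C = d / P = 1.759 / 3.58 = 0.49.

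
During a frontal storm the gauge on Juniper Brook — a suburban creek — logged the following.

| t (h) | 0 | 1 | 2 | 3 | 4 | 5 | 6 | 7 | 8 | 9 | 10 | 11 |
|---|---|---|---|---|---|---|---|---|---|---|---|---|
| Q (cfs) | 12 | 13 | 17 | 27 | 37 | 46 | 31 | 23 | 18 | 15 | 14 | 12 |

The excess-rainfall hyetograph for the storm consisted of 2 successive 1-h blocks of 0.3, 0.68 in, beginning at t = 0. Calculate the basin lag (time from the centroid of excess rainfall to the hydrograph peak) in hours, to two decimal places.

Centroid of excess rainfall: t_c = Σ P_i·t̄_i / ΣP_i = 1.1939 h (block centres at 0.5, 1.5 h).
Hydrograph peak occurs at t = 5 h, so basin lag t_L = 5 − 1.1939 = 3.81 h.

t_L ≈ 3.81 h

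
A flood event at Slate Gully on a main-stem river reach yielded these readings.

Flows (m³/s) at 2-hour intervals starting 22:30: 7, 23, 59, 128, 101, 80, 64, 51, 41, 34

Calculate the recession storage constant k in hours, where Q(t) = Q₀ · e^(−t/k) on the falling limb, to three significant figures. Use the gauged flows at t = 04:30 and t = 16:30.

On the falling limb, Q drops from 128 to 34 m³/s between t = 04:30 and t = 16:30 (Δt = 12 h).
k = −Δt / ln(Q₂/Q₁) = −12 / ln(34/128) = 9.05 h.

k ≈ 9.05 h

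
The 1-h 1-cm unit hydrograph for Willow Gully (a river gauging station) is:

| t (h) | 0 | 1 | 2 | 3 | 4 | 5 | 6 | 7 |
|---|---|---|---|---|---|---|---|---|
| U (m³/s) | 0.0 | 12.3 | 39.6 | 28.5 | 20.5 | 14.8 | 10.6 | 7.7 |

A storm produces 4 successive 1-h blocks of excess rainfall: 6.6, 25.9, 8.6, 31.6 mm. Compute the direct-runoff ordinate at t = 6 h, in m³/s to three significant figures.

Q ≈ 153 m³/s

By discrete convolution, Q_j = Σ (P_i / 10 mm) · U_{j−i}.
At t = 6 h (j=6): Q = (6.6/10)·10.6 + (25.9/10)·14.8 + (8.6/10)·20.5 + (31.6/10)·28.5 = 153 m³/s.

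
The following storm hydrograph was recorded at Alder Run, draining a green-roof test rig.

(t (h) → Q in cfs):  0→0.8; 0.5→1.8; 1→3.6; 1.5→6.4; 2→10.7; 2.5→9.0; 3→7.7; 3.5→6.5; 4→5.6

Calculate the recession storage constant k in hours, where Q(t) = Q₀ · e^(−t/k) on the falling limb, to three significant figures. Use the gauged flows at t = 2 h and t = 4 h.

k ≈ 3.09 h

On the falling limb, Q drops from 10.7 to 5.6 cfs between t = 2 h and t = 4 h (Δt = 2 h).
k = −Δt / ln(Q₂/Q₁) = −2 / ln(5.6/10.7) = 3.09 h.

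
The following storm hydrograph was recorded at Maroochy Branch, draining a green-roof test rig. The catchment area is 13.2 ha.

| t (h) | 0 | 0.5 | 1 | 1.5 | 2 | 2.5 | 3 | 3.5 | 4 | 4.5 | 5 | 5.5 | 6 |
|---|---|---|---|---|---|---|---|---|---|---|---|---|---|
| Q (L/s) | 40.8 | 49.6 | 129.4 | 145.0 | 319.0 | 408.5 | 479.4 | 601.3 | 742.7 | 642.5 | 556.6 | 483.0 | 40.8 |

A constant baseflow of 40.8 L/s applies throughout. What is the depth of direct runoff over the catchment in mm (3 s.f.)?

Direct runoff: 0.0, 8.8, 88.6, 104.2, 278.2, 367.7, 438.6, 560.5, 701.9, 601.7, 515.8, 442.2, 0.0 L/s; ΣQ_DR = 4108 L/s.
V = ΣQ_DR · Δt = 4108 × 1800 s = 7.395 × 10^6 L.
Over A = 13.2 ha, depth = V / A = 56.0 mm.

d ≈ 56.0 mm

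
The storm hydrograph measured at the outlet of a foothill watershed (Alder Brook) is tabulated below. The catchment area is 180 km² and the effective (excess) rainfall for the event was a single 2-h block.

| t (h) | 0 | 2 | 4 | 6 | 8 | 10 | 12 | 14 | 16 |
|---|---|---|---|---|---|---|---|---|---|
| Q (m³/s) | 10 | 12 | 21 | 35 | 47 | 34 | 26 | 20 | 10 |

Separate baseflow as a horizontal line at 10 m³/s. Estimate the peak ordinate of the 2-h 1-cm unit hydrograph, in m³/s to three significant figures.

U_p ≈ 74.0 m³/s

Direct runoff: 0.0, 2.0, 11.0, 25.0, 37.0, 24.0, 16.0, 10.0, 0.0 m³/s; ΣQ_DR = 125.0 m³/s, peak = 37.0 m³/s.
Runoff depth d = ΣQ_DR·Δt / A = 125.0 × 7200 / (180 km²) = 5.000 mm.
The 1-cm UH is the DRH scaled by (10 mm)/d, so U_p = 37.0 × 10/5.000 = 74.0 m³/s.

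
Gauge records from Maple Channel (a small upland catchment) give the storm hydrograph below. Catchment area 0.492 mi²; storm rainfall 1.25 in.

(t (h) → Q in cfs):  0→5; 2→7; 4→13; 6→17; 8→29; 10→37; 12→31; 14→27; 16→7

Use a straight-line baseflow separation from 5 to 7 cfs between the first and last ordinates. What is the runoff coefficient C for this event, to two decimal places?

ΣQ_DR = 119.0 cfs; V = ΣQ_DR·Δt = 8.568 × 10^5 ft³.
Runoff depth d = V / A = 0.7496 in.
C = d / P = 0.7496 / 1.25 = 0.60.

C ≈ 0.60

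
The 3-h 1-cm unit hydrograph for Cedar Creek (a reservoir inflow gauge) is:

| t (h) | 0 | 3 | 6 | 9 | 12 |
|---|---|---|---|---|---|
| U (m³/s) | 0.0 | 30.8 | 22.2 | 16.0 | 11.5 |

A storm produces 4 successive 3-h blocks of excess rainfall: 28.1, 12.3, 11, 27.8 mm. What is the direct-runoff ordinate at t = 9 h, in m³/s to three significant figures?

By discrete convolution, Q_j = Σ (P_i / 10 mm) · U_{j−i}.
At t = 9 h (j=3): Q = (28.1/10)·16.0 + (12.3/10)·22.2 + (11/10)·30.8 + (27.8/10)·0.0 = 106 m³/s.

Q ≈ 106 m³/s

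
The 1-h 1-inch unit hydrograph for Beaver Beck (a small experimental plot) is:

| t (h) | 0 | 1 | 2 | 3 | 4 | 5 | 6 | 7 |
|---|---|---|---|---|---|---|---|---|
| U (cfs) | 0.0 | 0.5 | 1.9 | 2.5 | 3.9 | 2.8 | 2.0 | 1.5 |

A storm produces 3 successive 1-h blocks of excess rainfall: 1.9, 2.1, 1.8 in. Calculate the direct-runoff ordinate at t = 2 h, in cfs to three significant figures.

Q ≈ 4.66 cfs

By discrete convolution, Q_j = Σ (P_i / 1 in) · U_{j−i}.
At t = 2 h (j=2): Q = (1.9/1)·1.9 + (2.1/1)·0.5 + (1.8/1)·0.0 = 4.66 cfs.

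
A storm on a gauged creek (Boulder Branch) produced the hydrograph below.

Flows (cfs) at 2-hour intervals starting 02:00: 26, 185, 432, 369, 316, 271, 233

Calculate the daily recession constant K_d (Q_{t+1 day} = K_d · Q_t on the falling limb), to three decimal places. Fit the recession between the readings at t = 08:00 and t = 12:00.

Between t = 08:00 and t = 12:00 the flow falls from 369 to 271 cfs over 2×2 h = 4 h.
Per-interval ratio K = (271/369)^(1/2) = 0.8570; K_d = K^(24/2) = 0.157.

K_d ≈ 0.157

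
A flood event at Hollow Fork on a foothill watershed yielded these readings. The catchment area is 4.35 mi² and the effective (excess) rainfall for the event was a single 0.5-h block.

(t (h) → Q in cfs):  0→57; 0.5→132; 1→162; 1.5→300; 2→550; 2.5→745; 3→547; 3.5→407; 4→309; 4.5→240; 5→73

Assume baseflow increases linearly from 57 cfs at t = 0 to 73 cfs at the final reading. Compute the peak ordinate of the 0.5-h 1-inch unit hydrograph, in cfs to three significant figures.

Direct runoff: 0.00, 73.40, 101.80, 238.20, 486.60, 680.00, 480.40, 338.80, 239.20, 168.60, 0.00 cfs; ΣQ_DR = 2807 cfs, peak = 680.00 cfs.
Runoff depth d = ΣQ_DR·Δt / A = 2807 × 1800 / (4.35 mi²) = 0.5000 in.
The 1-inch UH is the DRH scaled by (1 in)/d, so U_p = 680.00 × 1/0.5000 = 1360 cfs.

U_p ≈ 1360 cfs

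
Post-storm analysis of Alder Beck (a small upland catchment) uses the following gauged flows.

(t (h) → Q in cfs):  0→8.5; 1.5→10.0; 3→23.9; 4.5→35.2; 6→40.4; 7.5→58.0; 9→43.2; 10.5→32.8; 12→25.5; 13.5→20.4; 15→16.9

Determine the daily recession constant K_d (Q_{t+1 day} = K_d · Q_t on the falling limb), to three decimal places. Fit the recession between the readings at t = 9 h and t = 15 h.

Between t = 9 h and t = 15 h the flow falls from 43.2 to 16.9 cfs over 4×1.5 h = 6 h.
Per-interval ratio K = (16.9/43.2)^(1/4) = 0.7909; K_d = K^(24/1.5) = 0.023.

K_d ≈ 0.023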